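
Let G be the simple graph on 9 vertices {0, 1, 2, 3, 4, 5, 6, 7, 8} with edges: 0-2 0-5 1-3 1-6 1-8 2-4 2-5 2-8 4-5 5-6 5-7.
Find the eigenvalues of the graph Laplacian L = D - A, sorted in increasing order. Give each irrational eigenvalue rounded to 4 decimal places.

[0, 0.4734, 1, 1.5437, 1.7760, 2, 4.0472, 5.0371, 6.1227]

Each diagonal entry of L is the vertex degree and each off-diagonal entry is -1 where an edge is present, 0 otherwise; in the order [0, 1, 2, 3, 4, 5, 6, 7, 8] the diagonal is [2, 3, 4, 1, 2, 5, 2, 1, 2]. The multiplicity of 0 as a Laplacian eigenvalue equals the number of connected components.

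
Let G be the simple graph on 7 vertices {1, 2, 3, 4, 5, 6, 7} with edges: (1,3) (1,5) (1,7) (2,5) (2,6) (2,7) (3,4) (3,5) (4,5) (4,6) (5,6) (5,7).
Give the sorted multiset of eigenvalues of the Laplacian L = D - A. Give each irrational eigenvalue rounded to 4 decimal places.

[0, 2, 2, 4, 4, 5, 7]

With the vertex order [1, 2, 3, 4, 5, 6, 7], the degrees are [3, 3, 3, 3, 6, 3, 3], giving D = diag(3, 3, 3, 3, 6, 3, 3) and L = D - A. Diagonalising L (or applying a numerical eigensolver to the 7x7 matrix) gives the spectrum above. The eigenvalues sum to 24, which equals trace(L) = 2|E|. There is one zero in the spectrum, matching the 1 component.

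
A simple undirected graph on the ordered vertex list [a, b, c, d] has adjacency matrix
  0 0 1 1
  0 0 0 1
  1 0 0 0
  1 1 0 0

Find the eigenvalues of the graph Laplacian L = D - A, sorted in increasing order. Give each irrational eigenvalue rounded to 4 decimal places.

[0, 0.5858, 2, 3.4142]

Reading degrees in the order [a, b, c, d] gives [2, 1, 1, 2]; set D = diag(2, 1, 1, 2) and form L = D - A. The multiplicity of 0 as a Laplacian eigenvalue equals the number of connected components. The single zero eigenvalue shows the graph is connected. There is one zero in the spectrum, matching the 1 component. By the matrix-tree theorem the graph has (1/4) * product of the nonzero eigenvalues = 1 spanning tree.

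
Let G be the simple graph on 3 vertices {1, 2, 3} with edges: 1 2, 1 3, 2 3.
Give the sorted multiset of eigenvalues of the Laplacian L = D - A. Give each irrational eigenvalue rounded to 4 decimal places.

[0, 3, 3]

With the vertex order [1, 2, 3], the degrees are [2, 2, 2], giving D = diag(2, 2, 2) and L = D - A. L is symmetric positive semidefinite, so every eigenvalue is real and nonnegative. The single zero eigenvalue shows the graph is connected. The largest eigenvalue, 3, is at most the vertex count 3. There is one zero in the spectrum, matching the 1 component.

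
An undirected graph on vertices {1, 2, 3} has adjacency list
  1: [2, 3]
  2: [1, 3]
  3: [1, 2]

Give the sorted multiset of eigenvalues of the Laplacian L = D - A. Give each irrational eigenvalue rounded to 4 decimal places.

[0, 3, 3]

Each diagonal entry of L is the vertex degree and each off-diagonal entry is -1 where an edge is present, 0 otherwise; in the order [1, 2, 3] the diagonal is [2, 2, 2]. Since every row of L sums to 0, the all-ones vector is in the kernel and 0 is an eigenvalue. The largest eigenvalue, 3, is at most the vertex count 3. By the matrix-tree theorem the graph has (1/3) * product of the nonzero eigenvalues = 3 spanning trees.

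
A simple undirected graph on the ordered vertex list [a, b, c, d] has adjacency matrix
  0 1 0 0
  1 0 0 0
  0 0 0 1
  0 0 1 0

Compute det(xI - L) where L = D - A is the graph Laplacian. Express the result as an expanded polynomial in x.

x^4 - 4x^3 + 4x^2

With the vertex order [a, b, c, d], the degrees are [1, 1, 1, 1], giving D = diag(1, 1, 1, 1) and L = D - A. Computing det(xI - L) by cofactor expansion (or equivalently via sum-over-permutations) gives x^4 - 4x^3 + 4x^2. Since p(0) = det(-L) = 0, x divides p(x). There are 2 zeros in the spectrum, matching the 2 components.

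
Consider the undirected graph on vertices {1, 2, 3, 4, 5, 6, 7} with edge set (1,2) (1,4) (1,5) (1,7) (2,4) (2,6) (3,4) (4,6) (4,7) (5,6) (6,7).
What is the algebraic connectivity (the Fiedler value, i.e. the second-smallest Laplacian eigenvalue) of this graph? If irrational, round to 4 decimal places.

With the vertex order [1, 2, 3, 4, 5, 6, 7], the degrees are [4, 3, 1, 5, 2, 4, 3], giving D = diag(4, 3, 1, 5, 2, 4, 3) and L = D - A. The sorted Laplacian eigenvalues are [0, 0.9275, 2.1187, 3, 4, 5.6573, 6.2965]; the algebraic connectivity is the second entry, 0.9275.

0.9275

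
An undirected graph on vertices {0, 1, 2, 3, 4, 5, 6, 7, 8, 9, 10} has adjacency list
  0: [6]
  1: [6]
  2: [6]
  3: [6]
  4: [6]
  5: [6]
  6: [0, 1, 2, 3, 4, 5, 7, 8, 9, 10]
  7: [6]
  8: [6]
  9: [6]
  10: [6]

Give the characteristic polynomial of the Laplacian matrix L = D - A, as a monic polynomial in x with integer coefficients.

x^11 - 20x^10 + 135x^9 - 480x^8 + 1050x^7 - 1512x^6 + 1470x^5 - 960x^4 + 405x^3 - 100x^2 + 11x

Each diagonal entry of L is the vertex degree and each off-diagonal entry is -1 where an edge is present, 0 otherwise; in the order [0, 1, 2, 3, 4, 5, 6, 7, 8, 9, 10] the diagonal is [1, 1, 1, 1, 1, 1, 10, 1, 1, 1, 1]. Computing det(xI - L) by cofactor expansion (or equivalently via sum-over-permutations) gives x^11 - 20x^10 + 135x^9 - 480x^8 + 1050x^7 - 1512x^6 + 1470x^5 - 960x^4 + 405x^3 - 100x^2 + 11x. The constant term is 0 because L is singular (the all-ones vector lies in its kernel). The eigenvalues sum to 20, which equals trace(L) = 2|E|.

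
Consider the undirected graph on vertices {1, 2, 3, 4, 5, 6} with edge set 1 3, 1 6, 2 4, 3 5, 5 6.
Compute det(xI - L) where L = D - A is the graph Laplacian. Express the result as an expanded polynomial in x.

With the vertex order [1, 2, 3, 4, 5, 6], the degrees are [2, 1, 2, 1, 2, 2], giving D = diag(2, 1, 2, 1, 2, 2) and L = D - A. The eigenvalues of L are [0, 0, 2, 2, 2, 4]; the characteristic polynomial is the product of (x - lambda_i), which multiplies out to x^6 - 10x^5 + 36x^4 - 56x^3 + 32x^2. The coefficient of x^5 equals -trace(L) = -10, matching the sum of degrees.

x^6 - 10x^5 + 36x^4 - 56x^3 + 32x^2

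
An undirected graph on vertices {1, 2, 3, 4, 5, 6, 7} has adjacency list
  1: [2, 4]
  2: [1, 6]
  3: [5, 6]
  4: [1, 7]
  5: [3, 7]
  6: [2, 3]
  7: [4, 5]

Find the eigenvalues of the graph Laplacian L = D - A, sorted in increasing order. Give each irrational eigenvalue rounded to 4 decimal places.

[0, 0.7530, 0.7530, 2.4450, 2.4450, 3.8019, 3.8019]

With the vertex order [1, 2, 3, 4, 5, 6, 7], the degrees are [2, 2, 2, 2, 2, 2, 2], giving D = diag(2, 2, 2, 2, 2, 2, 2) and L = D - A. L is symmetric positive semidefinite, so every eigenvalue is real and nonnegative. The single zero eigenvalue shows the graph is connected. There is one zero in the spectrum, matching the 1 component. By the matrix-tree theorem the graph has (1/7) * product of the nonzero eigenvalues = 7 spanning trees.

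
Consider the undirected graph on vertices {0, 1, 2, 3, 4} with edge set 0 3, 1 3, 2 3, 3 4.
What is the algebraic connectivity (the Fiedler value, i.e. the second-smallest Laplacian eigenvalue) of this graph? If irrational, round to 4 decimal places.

With the vertex order [0, 1, 2, 3, 4], the degrees are [1, 1, 1, 4, 1], giving D = diag(1, 1, 1, 4, 1) and L = D - A. Computing the eigenvalues of L and sorting gives [0, 1, 1, 1, 5]. The Fiedler value lambda_2 = 1 is strictly positive, so the graph is connected. By the matrix-tree theorem the graph has (1/5) * product of the nonzero eigenvalues = 1 spanning tree.

1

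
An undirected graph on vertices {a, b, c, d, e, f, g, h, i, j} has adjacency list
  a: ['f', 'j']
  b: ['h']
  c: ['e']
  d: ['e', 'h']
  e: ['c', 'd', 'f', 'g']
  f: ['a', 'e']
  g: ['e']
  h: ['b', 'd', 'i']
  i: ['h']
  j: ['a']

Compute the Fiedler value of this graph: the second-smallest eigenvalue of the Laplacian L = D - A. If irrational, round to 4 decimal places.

0.1648

Each diagonal entry of L is the vertex degree and each off-diagonal entry is -1 where an edge is present, 0 otherwise; in the order [a, b, c, d, e, f, g, h, i, j] the diagonal is [2, 1, 1, 2, 4, 2, 1, 3, 1, 1]. The smallest Laplacian eigenvalue is always 0. The next one, lambda_2 = 0.1648, measures how hard the graph is to disconnect: larger values mean better connectivity.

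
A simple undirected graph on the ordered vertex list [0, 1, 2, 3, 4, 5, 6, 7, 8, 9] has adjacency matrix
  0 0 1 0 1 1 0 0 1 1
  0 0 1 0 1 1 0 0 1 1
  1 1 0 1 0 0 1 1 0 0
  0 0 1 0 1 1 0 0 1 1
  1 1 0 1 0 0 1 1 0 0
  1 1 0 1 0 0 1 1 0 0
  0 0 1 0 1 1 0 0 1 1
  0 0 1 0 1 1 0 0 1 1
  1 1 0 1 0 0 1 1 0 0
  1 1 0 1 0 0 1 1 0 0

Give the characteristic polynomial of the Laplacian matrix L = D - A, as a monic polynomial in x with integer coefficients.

Each diagonal entry of L is the vertex degree and each off-diagonal entry is -1 where an edge is present, 0 otherwise; in the order [0, 1, 2, 3, 4, 5, 6, 7, 8, 9] the diagonal is [5, 5, 5, 5, 5, 5, 5, 5, 5, 5]. The eigenvalues of L are [0, 5, 5, 5, 5, 5, 5, 5, 5, 10]; the characteristic polynomial is the product of (x - lambda_i), which multiplies out to x^10 - 50x^9 + 1100x^8 - 14000x^7 + 113750x^6 - 612500x^5 + 2187500x^4 - 5000000x^3 + 6640625x^2 - 3906250x. Since p(0) = det(-L) = 0, x divides p(x).

x^10 - 50x^9 + 1100x^8 - 14000x^7 + 113750x^6 - 612500x^5 + 2187500x^4 - 5000000x^3 + 6640625x^2 - 3906250x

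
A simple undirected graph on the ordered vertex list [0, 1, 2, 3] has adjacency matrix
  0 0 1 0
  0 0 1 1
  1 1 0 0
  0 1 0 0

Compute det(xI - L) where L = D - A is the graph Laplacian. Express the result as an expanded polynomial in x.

With the vertex order [0, 1, 2, 3], the degrees are [1, 2, 2, 1], giving D = diag(1, 2, 2, 1) and L = D - A. L has integer entries, so p(x) = det(xI - L) has integer coefficients. Expanding the determinant yields x^4 - 6x^3 + 10x^2 - 4x. The coefficient of x^3 equals -trace(L) = -6, matching the sum of degrees. The largest eigenvalue, 3.4142, is at most the vertex count 4.

x^4 - 6x^3 + 10x^2 - 4x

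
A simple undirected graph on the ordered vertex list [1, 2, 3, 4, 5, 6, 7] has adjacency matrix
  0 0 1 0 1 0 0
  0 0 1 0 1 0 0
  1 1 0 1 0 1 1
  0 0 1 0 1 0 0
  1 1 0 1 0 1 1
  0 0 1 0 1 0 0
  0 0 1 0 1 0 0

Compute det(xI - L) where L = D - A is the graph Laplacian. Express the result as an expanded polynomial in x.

Each diagonal entry of L is the vertex degree and each off-diagonal entry is -1 where an edge is present, 0 otherwise; in the order [1, 2, 3, 4, 5, 6, 7] the diagonal is [2, 2, 5, 2, 5, 2, 2]. The eigenvalues of L are [0, 2, 2, 2, 2, 5, 7]; the characteristic polynomial is the product of (x - lambda_i), which multiplies out to x^7 - 20x^6 + 155x^5 - 600x^4 + 1240x^3 - 1312x^2 + 560x. The constant term is 0 because L is singular (the all-ones vector lies in its kernel).

x^7 - 20x^6 + 155x^5 - 600x^4 + 1240x^3 - 1312x^2 + 560x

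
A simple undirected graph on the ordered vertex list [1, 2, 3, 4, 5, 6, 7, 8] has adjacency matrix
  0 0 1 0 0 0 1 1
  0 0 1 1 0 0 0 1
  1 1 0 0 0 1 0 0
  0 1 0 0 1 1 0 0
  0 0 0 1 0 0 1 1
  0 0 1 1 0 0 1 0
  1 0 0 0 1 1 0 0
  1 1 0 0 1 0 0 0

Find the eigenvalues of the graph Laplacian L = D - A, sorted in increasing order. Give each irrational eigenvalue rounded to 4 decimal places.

Each diagonal entry of L is the vertex degree and each off-diagonal entry is -1 where an edge is present, 0 otherwise; in the order [1, 2, 3, 4, 5, 6, 7, 8] the diagonal is [3, 3, 3, 3, 3, 3, 3, 3]. Since every row of L sums to 0, the all-ones vector is in the kernel and 0 is an eigenvalue. The single zero eigenvalue shows the graph is connected. There is one zero in the spectrum, matching the 1 component. By the matrix-tree theorem the graph has (1/8) * product of the nonzero eigenvalues = 384 spanning trees.

[0, 2, 2, 2, 4, 4, 4, 6]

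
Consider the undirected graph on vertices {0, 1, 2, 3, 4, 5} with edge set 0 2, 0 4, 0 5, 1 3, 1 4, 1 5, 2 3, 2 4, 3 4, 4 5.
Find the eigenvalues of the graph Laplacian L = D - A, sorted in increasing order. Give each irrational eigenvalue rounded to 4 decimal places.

[0, 2.3820, 2.3820, 4.6180, 4.6180, 6]

With the vertex order [0, 1, 2, 3, 4, 5], the degrees are [3, 3, 3, 3, 5, 3], giving D = diag(3, 3, 3, 3, 5, 3) and L = D - A. The multiplicity of 0 as a Laplacian eigenvalue equals the number of connected components. There is one zero in the spectrum, matching the 1 component. The eigenvalues sum to 20, which equals trace(L) = 2|E|.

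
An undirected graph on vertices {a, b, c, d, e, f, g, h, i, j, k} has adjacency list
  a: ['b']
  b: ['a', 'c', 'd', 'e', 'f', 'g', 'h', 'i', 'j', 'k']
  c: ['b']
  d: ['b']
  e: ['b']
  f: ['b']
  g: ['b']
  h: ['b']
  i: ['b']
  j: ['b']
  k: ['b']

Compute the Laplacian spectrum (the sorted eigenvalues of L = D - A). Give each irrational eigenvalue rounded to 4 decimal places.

[0, 1, 1, 1, 1, 1, 1, 1, 1, 1, 11]

Reading degrees in the order [a, b, c, d, e, f, g, h, i, j, k] gives [1, 10, 1, 1, 1, 1, 1, 1, 1, 1, 1]; set D = diag(1, 10, 1, 1, 1, 1, 1, 1, 1, 1, 1) and form L = D - A. Diagonalising L (or applying a numerical eigensolver to the 11x11 matrix) gives the spectrum above. The eigenvalues sum to 20, which equals trace(L) = 2|E|.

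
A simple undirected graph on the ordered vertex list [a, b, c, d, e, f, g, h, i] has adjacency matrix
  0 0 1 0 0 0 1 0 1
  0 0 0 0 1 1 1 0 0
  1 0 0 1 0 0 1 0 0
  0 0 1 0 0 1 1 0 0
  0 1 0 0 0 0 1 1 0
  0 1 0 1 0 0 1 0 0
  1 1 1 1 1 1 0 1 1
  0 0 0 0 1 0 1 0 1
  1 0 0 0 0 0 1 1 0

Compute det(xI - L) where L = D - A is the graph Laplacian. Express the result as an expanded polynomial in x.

Each diagonal entry of L is the vertex degree and each off-diagonal entry is -1 where an edge is present, 0 otherwise; in the order [a, b, c, d, e, f, g, h, i] the diagonal is [3, 3, 3, 3, 3, 3, 8, 3, 3]. Computing det(xI - L) by cofactor expansion (or equivalently via sum-over-permutations) gives x^9 - 32x^8 + 428x^7 - 3136x^6 + 13786x^5 - 37232x^4 + 60276x^3 - 53424x^2 + 19845x. The coefficient of x^8 equals -trace(L) = -32, matching the sum of degrees.

x^9 - 32x^8 + 428x^7 - 3136x^6 + 13786x^5 - 37232x^4 + 60276x^3 - 53424x^2 + 19845x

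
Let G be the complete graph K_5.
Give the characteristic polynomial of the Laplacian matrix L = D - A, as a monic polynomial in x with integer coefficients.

The graph has 5 vertices and degree multiset [4, 4, 4, 4, 4]; D is the diagonal matrix of degrees and L = D - A. The eigenvalues of L are [0, 5, 5, 5, 5]; the characteristic polynomial is the product of (x - lambda_i), which multiplies out to x^5 - 20x^4 + 150x^3 - 500x^2 + 625x. Since p(0) = det(-L) = 0, x divides p(x). The eigenvalues sum to 20, which equals trace(L) = 2|E|.

x^5 - 20x^4 + 150x^3 - 500x^2 + 625x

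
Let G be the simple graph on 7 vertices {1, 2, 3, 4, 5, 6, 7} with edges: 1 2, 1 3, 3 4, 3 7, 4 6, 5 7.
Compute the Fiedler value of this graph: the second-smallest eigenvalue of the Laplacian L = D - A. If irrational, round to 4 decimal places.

Reading degrees in the order [1, 2, 3, 4, 5, 6, 7] gives [2, 1, 3, 2, 1, 1, 2]; set D = diag(2, 1, 3, 2, 1, 1, 2) and form L = D - A. The smallest Laplacian eigenvalue is always 0. The next one, lambda_2 = 0.3820, measures how hard the graph is to disconnect: larger values mean better connectivity. The eigenvalues sum to 12, which equals trace(L) = 2|E|. There is one zero in the spectrum, matching the 1 component.

0.3820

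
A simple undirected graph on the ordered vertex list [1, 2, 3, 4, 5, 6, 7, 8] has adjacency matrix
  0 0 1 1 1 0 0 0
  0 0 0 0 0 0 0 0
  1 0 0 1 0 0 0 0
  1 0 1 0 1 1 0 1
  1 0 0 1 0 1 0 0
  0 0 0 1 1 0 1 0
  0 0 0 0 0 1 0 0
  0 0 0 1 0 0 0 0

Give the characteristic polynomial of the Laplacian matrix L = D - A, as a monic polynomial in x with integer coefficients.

x^8 - 18x^7 + 124x^6 - 412x^5 + 683x^4 - 526x^3 + 147x^2

Reading degrees in the order [1, 2, 3, 4, 5, 6, 7, 8] gives [3, 0, 2, 5, 3, 3, 1, 1]; set D = diag(3, 0, 2, 5, 3, 3, 1, 1) and form L = D - A. Computing det(xI - L) by cofactor expansion (or equivalently via sum-over-permutations) gives x^8 - 18x^7 + 124x^6 - 412x^5 + 683x^4 - 526x^3 + 147x^2. Since p(0) = det(-L) = 0, x divides p(x). The largest eigenvalue, 6.0579, is at most the vertex count 8.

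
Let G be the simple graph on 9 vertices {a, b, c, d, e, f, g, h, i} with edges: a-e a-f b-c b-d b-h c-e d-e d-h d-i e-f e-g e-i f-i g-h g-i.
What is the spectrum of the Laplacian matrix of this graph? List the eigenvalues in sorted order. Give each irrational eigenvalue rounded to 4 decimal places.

With the vertex order [a, b, c, d, e, f, g, h, i], the degrees are [2, 3, 2, 4, 6, 3, 3, 3, 4], giving D = diag(2, 3, 2, 4, 6, 3, 3, 3, 4) and L = D - A. Since every row of L sums to 0, the all-ones vector is in the kernel and 0 is an eigenvalue. The single zero eigenvalue shows the graph is connected. The eigenvalues sum to 30, which equals trace(L) = 2|E|. The largest eigenvalue, 7.2262, is at most the vertex count 9.

[0, 1.0631, 1.7286, 2.5821, 3.1630, 4.0459, 4.5069, 5.6842, 7.2262]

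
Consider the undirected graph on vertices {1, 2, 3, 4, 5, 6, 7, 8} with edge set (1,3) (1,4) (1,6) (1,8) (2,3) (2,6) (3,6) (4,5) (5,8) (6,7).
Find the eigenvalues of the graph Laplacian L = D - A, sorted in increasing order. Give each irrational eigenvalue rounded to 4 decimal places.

[0, 0.4791, 1.1122, 2, 2.6129, 3.4913, 4.6910, 5.6135]

With the vertex order [1, 2, 3, 4, 5, 6, 7, 8], the degrees are [4, 2, 3, 2, 2, 4, 1, 2], giving D = diag(4, 2, 3, 2, 2, 4, 1, 2) and L = D - A. L is symmetric positive semidefinite, so every eigenvalue is real and nonnegative. The single zero eigenvalue shows the graph is connected.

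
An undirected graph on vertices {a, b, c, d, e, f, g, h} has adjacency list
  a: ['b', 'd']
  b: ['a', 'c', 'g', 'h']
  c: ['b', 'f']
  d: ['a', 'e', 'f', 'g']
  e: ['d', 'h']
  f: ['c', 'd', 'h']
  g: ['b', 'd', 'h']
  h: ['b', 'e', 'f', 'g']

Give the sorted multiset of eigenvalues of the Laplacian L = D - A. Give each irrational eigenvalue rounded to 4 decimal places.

[0, 1.4384, 1.6837, 2.4206, 3, 3.8654, 5.5616, 6.0303]

Each diagonal entry of L is the vertex degree and each off-diagonal entry is -1 where an edge is present, 0 otherwise; in the order [a, b, c, d, e, f, g, h] the diagonal is [2, 4, 2, 4, 2, 3, 3, 4]. L is symmetric positive semidefinite, so every eigenvalue is real and nonnegative. The largest eigenvalue, 6.0303, is at most the vertex count 8. There is one zero in the spectrum, matching the 1 component.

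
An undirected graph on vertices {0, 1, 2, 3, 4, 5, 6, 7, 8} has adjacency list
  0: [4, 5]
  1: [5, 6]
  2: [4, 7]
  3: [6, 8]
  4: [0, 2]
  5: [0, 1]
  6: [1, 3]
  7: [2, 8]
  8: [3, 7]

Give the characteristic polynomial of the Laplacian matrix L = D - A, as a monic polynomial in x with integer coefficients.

With the vertex order [0, 1, 2, 3, 4, 5, 6, 7, 8], the degrees are [2, 2, 2, 2, 2, 2, 2, 2, 2], giving D = diag(2, 2, 2, 2, 2, 2, 2, 2, 2) and L = D - A. Computing det(xI - L) by cofactor expansion (or equivalently via sum-over-permutations) gives x^9 - 18x^8 + 135x^7 - 546x^6 + 1287x^5 - 1782x^4 + 1386x^3 - 540x^2 + 81x. The coefficient of x^8 equals -trace(L) = -18, matching the sum of degrees. There is one zero in the spectrum, matching the 1 component. By the matrix-tree theorem the graph has (1/9) * product of the nonzero eigenvalues = 9 spanning trees.

x^9 - 18x^8 + 135x^7 - 546x^6 + 1287x^5 - 1782x^4 + 1386x^3 - 540x^2 + 81x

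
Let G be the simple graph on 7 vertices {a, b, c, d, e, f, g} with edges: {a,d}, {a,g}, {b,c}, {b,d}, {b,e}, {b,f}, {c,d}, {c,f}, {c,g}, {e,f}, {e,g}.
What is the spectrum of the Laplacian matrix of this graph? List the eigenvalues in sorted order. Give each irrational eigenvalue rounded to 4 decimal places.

[0, 1.4325, 2.3996, 3.4547, 3.7819, 5.1458, 5.7857]

Each diagonal entry of L is the vertex degree and each off-diagonal entry is -1 where an edge is present, 0 otherwise; in the order [a, b, c, d, e, f, g] the diagonal is [2, 4, 4, 3, 3, 3, 3]. The multiplicity of 0 as a Laplacian eigenvalue equals the number of connected components. The eigenvalues sum to 22, which equals trace(L) = 2|E|.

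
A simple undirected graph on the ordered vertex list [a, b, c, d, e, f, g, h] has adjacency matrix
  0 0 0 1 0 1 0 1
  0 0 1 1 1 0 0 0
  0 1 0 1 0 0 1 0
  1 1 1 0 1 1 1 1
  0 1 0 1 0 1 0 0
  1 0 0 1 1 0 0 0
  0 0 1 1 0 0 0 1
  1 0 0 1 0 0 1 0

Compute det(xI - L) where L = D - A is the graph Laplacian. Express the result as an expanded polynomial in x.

x^8 - 28x^7 + 322x^6 - 1974x^5 + 6965x^4 - 14126x^3 + 15225x^2 - 6728x

With the vertex order [a, b, c, d, e, f, g, h], the degrees are [3, 3, 3, 7, 3, 3, 3, 3], giving D = diag(3, 3, 3, 7, 3, 3, 3, 3) and L = D - A. Computing det(xI - L) by cofactor expansion (or equivalently via sum-over-permutations) gives x^8 - 28x^7 + 322x^6 - 1974x^5 + 6965x^4 - 14126x^3 + 15225x^2 - 6728x. The coefficient of x^7 equals -trace(L) = -28, matching the sum of degrees. The eigenvalues sum to 28, which equals trace(L) = 2|E|.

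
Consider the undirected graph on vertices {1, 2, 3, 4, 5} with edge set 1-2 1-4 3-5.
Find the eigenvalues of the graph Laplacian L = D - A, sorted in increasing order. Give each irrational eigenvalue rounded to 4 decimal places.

[0, 0, 1, 2, 3]

Each diagonal entry of L is the vertex degree and each off-diagonal entry is -1 where an edge is present, 0 otherwise; in the order [1, 2, 3, 4, 5] the diagonal is [2, 1, 1, 1, 1]. Diagonalising L (or applying a numerical eigensolver to the 5x5 matrix) gives the spectrum above. The 2 zero eigenvalues correspond to the 2 connected components.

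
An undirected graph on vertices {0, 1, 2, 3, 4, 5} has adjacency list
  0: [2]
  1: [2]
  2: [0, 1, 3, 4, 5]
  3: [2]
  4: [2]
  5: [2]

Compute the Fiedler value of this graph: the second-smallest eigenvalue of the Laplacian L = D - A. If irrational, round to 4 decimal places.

1

Reading degrees in the order [0, 1, 2, 3, 4, 5] gives [1, 1, 5, 1, 1, 1]; set D = diag(1, 1, 5, 1, 1, 1) and form L = D - A. The sorted Laplacian eigenvalues are [0, 1, 1, 1, 1, 6]; the algebraic connectivity is the second entry, 1. By the matrix-tree theorem the graph has (1/6) * product of the nonzero eigenvalues = 1 spanning tree.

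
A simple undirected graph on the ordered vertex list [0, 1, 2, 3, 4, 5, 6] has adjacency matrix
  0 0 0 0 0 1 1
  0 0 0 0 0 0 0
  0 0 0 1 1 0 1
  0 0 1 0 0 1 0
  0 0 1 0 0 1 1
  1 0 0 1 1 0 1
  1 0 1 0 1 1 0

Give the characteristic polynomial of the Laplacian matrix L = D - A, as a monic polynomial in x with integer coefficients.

x^7 - 18x^6 + 124x^5 - 406x^4 + 628x^3 - 366x^2

Each diagonal entry of L is the vertex degree and each off-diagonal entry is -1 where an edge is present, 0 otherwise; in the order [0, 1, 2, 3, 4, 5, 6] the diagonal is [2, 0, 3, 2, 3, 4, 4]. L has integer entries, so p(x) = det(xI - L) has integer coefficients. Expanding the determinant yields x^7 - 18x^6 + 124x^5 - 406x^4 + 628x^3 - 366x^2. The coefficient of x^6 equals -trace(L) = -18, matching the sum of degrees. There are 2 zeros in the spectrum, matching the 2 components.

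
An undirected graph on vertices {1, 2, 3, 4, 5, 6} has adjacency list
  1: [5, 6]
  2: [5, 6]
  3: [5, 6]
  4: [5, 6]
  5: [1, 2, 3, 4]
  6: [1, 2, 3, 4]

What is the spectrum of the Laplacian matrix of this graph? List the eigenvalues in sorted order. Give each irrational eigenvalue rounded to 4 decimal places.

[0, 2, 2, 2, 4, 6]

Each diagonal entry of L is the vertex degree and each off-diagonal entry is -1 where an edge is present, 0 otherwise; in the order [1, 2, 3, 4, 5, 6] the diagonal is [2, 2, 2, 2, 4, 4]. Diagonalising L (or applying a numerical eigensolver to the 6x6 matrix) gives the spectrum above. By the matrix-tree theorem the graph has (1/6) * product of the nonzero eigenvalues = 32 spanning trees. The eigenvalues sum to 16, which equals trace(L) = 2|E|.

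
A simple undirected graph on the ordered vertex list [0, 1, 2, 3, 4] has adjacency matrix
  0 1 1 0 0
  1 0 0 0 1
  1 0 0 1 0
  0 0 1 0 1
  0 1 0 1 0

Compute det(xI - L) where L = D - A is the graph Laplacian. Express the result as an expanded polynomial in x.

x^5 - 10x^4 + 35x^3 - 50x^2 + 25x

Each diagonal entry of L is the vertex degree and each off-diagonal entry is -1 where an edge is present, 0 otherwise; in the order [0, 1, 2, 3, 4] the diagonal is [2, 2, 2, 2, 2]. Computing det(xI - L) by cofactor expansion (or equivalently via sum-over-permutations) gives x^5 - 10x^4 + 35x^3 - 50x^2 + 25x. Since p(0) = det(-L) = 0, x divides p(x). The eigenvalues sum to 10, which equals trace(L) = 2|E|. There is one zero in the spectrum, matching the 1 component.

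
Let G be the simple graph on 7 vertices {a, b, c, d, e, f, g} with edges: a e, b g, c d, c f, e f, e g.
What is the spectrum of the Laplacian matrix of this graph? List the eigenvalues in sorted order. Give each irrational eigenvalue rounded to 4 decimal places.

With the vertex order [a, b, c, d, e, f, g], the degrees are [1, 1, 2, 1, 3, 2, 2], giving D = diag(1, 1, 2, 1, 3, 2, 2) and L = D - A. Diagonalising L (or applying a numerical eigensolver to the 7x7 matrix) gives the spectrum above. There is one zero in the spectrum, matching the 1 component.

[0, 0.2603, 0.6262, 1.4055, 2.2742, 3.0996, 4.3342]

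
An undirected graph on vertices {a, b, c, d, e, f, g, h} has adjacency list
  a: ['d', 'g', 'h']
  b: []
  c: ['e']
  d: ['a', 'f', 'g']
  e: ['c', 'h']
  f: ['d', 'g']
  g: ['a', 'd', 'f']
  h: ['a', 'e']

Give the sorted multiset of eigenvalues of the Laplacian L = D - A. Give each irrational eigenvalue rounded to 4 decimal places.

[0, 0, 0.2765, 1.3323, 2.5219, 3.2920, 4, 4.5772]

Each diagonal entry of L is the vertex degree and each off-diagonal entry is -1 where an edge is present, 0 otherwise; in the order [a, b, c, d, e, f, g, h] the diagonal is [3, 0, 1, 3, 2, 2, 3, 2]. Diagonalising L (or applying a numerical eigensolver to the 8x8 matrix) gives the spectrum above. The 2 zero eigenvalues correspond to the 2 connected components. The largest eigenvalue, 4.5772, is at most the vertex count 8.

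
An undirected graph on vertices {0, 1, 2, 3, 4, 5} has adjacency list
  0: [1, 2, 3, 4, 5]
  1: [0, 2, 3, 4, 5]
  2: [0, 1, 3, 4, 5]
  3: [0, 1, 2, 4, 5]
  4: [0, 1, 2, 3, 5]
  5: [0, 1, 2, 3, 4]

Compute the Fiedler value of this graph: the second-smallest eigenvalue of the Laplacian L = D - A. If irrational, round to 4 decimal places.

6

Each diagonal entry of L is the vertex degree and each off-diagonal entry is -1 where an edge is present, 0 otherwise; in the order [0, 1, 2, 3, 4, 5] the diagonal is [5, 5, 5, 5, 5, 5]. The smallest Laplacian eigenvalue is always 0. The next one, lambda_2 = 6, measures how hard the graph is to disconnect: larger values mean better connectivity. The eigenvalues sum to 30, which equals trace(L) = 2|E|. By the matrix-tree theorem the graph has (1/6) * product of the nonzero eigenvalues = 1296 spanning trees.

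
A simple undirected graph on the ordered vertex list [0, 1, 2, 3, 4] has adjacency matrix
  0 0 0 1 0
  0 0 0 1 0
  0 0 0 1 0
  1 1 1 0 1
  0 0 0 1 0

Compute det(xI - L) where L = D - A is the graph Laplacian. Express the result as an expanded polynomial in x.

x^5 - 8x^4 + 18x^3 - 16x^2 + 5x

With the vertex order [0, 1, 2, 3, 4], the degrees are [1, 1, 1, 4, 1], giving D = diag(1, 1, 1, 4, 1) and L = D - A. Computing det(xI - L) by cofactor expansion (or equivalently via sum-over-permutations) gives x^5 - 8x^4 + 18x^3 - 16x^2 + 5x. The constant term is 0 because L is singular (the all-ones vector lies in its kernel).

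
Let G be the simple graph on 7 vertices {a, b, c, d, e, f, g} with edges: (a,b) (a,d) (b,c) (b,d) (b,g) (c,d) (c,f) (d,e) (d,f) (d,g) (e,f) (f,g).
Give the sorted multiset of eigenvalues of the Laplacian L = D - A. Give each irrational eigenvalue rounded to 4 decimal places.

[0, 1.5858, 2.2679, 3, 4.4142, 5.7321, 7]

Each diagonal entry of L is the vertex degree and each off-diagonal entry is -1 where an edge is present, 0 otherwise; in the order [a, b, c, d, e, f, g] the diagonal is [2, 4, 3, 6, 2, 4, 3]. L is symmetric positive semidefinite, so every eigenvalue is real and nonnegative. The single zero eigenvalue shows the graph is connected.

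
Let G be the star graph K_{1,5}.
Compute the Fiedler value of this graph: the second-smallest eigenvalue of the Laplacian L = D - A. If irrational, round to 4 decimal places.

1

The graph has 6 vertices and degree multiset [5, 1, 1, 1, 1, 1]; D is the diagonal matrix of degrees and L = D - A. Computing the eigenvalues of L and sorting gives [0, 1, 1, 1, 1, 6]. The Fiedler value lambda_2 = 1 is strictly positive, so the graph is connected.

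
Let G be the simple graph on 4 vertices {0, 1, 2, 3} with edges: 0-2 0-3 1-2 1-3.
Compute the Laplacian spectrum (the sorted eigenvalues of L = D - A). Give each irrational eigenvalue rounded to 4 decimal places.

[0, 2, 2, 4]

Each diagonal entry of L is the vertex degree and each off-diagonal entry is -1 where an edge is present, 0 otherwise; in the order [0, 1, 2, 3] the diagonal is [2, 2, 2, 2]. Since every row of L sums to 0, the all-ones vector is in the kernel and 0 is an eigenvalue. The single zero eigenvalue shows the graph is connected. There is one zero in the spectrum, matching the 1 component.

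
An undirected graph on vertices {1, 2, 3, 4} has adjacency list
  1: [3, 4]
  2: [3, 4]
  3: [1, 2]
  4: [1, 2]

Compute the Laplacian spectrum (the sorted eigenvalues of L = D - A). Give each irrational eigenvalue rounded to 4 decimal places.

Each diagonal entry of L is the vertex degree and each off-diagonal entry is -1 where an edge is present, 0 otherwise; in the order [1, 2, 3, 4] the diagonal is [2, 2, 2, 2]. The multiplicity of 0 as a Laplacian eigenvalue equals the number of connected components. The eigenvalues sum to 8, which equals trace(L) = 2|E|. The largest eigenvalue, 4, is at most the vertex count 4.

[0, 2, 2, 4]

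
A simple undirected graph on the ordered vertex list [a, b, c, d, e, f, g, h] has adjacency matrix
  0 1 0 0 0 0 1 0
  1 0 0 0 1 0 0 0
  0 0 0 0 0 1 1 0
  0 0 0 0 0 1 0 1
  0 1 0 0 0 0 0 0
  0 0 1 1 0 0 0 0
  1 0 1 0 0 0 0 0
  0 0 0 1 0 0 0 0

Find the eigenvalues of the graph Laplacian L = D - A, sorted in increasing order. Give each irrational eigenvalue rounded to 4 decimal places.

[0, 0.1522, 0.5858, 1.2346, 2, 2.7654, 3.4142, 3.8478]

Reading degrees in the order [a, b, c, d, e, f, g, h] gives [2, 2, 2, 2, 1, 2, 2, 1]; set D = diag(2, 2, 2, 2, 1, 2, 2, 1) and form L = D - A. The multiplicity of 0 as a Laplacian eigenvalue equals the number of connected components. By the matrix-tree theorem the graph has (1/8) * product of the nonzero eigenvalues = 1 spanning tree.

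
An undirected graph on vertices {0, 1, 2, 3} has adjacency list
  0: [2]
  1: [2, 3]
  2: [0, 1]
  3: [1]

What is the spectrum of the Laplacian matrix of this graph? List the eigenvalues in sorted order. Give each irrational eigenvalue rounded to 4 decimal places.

[0, 0.5858, 2, 3.4142]

With the vertex order [0, 1, 2, 3], the degrees are [1, 2, 2, 1], giving D = diag(1, 2, 2, 1) and L = D - A. Diagonalising L (or applying a numerical eigensolver to the 4x4 matrix) gives the spectrum above. The largest eigenvalue, 3.4142, is at most the vertex count 4.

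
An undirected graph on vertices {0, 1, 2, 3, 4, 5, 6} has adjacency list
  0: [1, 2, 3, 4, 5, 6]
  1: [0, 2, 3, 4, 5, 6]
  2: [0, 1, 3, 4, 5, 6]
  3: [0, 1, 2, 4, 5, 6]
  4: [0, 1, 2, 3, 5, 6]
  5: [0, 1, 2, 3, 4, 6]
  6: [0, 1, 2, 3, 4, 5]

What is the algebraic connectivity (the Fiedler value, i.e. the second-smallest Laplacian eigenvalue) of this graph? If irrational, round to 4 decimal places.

7

Each diagonal entry of L is the vertex degree and each off-diagonal entry is -1 where an edge is present, 0 otherwise; in the order [0, 1, 2, 3, 4, 5, 6] the diagonal is [6, 6, 6, 6, 6, 6, 6]. Computing the eigenvalues of L and sorting gives [0, 7, 7, 7, 7, 7, 7]. The Fiedler value lambda_2 = 7 is strictly positive, so the graph is connected. There is one zero in the spectrum, matching the 1 component.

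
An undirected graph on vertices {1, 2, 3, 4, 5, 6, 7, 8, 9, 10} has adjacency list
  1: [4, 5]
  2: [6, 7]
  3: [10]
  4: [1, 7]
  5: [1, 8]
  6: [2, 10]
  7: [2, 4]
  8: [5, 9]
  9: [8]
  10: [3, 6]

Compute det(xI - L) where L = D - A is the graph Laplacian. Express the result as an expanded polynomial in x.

x^10 - 18x^9 + 136x^8 - 560x^7 + 1365x^6 - 2002x^5 + 1716x^4 - 792x^3 + 165x^2 - 10x

With the vertex order [1, 2, 3, 4, 5, 6, 7, 8, 9, 10], the degrees are [2, 2, 1, 2, 2, 2, 2, 2, 1, 2], giving D = diag(2, 2, 1, 2, 2, 2, 2, 2, 1, 2) and L = D - A. L has integer entries, so p(x) = det(xI - L) has integer coefficients. Expanding the determinant yields x^10 - 18x^9 + 136x^8 - 560x^7 + 1365x^6 - 2002x^5 + 1716x^4 - 792x^3 + 165x^2 - 10x. The constant term is 0 because L is singular (the all-ones vector lies in its kernel).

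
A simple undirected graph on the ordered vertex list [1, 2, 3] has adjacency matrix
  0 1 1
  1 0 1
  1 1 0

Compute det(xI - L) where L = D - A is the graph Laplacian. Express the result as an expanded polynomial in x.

With the vertex order [1, 2, 3], the degrees are [2, 2, 2], giving D = diag(2, 2, 2) and L = D - A. L has integer entries, so p(x) = det(xI - L) has integer coefficients. Expanding the determinant yields x^3 - 6x^2 + 9x. Since p(0) = det(-L) = 0, x divides p(x). The eigenvalues sum to 6, which equals trace(L) = 2|E|.

x^3 - 6x^2 + 9x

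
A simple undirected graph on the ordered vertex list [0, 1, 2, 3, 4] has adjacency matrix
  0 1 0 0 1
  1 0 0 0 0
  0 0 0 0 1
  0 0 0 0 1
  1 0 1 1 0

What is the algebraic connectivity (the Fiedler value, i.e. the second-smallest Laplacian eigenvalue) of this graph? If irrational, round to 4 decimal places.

0.5188

With the vertex order [0, 1, 2, 3, 4], the degrees are [2, 1, 1, 1, 3], giving D = diag(2, 1, 1, 1, 3) and L = D - A. The smallest Laplacian eigenvalue is always 0. The next one, lambda_2 = 0.5188, measures how hard the graph is to disconnect: larger values mean better connectivity.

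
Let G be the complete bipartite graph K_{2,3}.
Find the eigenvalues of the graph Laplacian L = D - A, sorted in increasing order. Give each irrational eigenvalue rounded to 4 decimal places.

[0, 2, 2, 3, 5]

The graph has 5 vertices and degree multiset [3, 3, 2, 2, 2]; D is the diagonal matrix of degrees and L = D - A. Diagonalising L (or applying a numerical eigensolver to the 5x5 matrix) gives the spectrum above.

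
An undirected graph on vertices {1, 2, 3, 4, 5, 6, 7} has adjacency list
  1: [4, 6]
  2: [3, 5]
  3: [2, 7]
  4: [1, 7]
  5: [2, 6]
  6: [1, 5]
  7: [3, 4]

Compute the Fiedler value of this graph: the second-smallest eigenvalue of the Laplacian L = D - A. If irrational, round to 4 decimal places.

0.7530

With the vertex order [1, 2, 3, 4, 5, 6, 7], the degrees are [2, 2, 2, 2, 2, 2, 2], giving D = diag(2, 2, 2, 2, 2, 2, 2) and L = D - A. The sorted Laplacian eigenvalues are [0, 0.7530, 0.7530, 2.4450, 2.4450, 3.8019, 3.8019]; the algebraic connectivity is the second entry, 0.7530.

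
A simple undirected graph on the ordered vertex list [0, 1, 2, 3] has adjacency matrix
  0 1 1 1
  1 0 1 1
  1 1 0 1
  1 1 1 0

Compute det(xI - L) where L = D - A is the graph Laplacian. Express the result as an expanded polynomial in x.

x^4 - 12x^3 + 48x^2 - 64x

Each diagonal entry of L is the vertex degree and each off-diagonal entry is -1 where an edge is present, 0 otherwise; in the order [0, 1, 2, 3] the diagonal is [3, 3, 3, 3]. L has integer entries, so p(x) = det(xI - L) has integer coefficients. Expanding the determinant yields x^4 - 12x^3 + 48x^2 - 64x. The constant term is 0 because L is singular (the all-ones vector lies in its kernel).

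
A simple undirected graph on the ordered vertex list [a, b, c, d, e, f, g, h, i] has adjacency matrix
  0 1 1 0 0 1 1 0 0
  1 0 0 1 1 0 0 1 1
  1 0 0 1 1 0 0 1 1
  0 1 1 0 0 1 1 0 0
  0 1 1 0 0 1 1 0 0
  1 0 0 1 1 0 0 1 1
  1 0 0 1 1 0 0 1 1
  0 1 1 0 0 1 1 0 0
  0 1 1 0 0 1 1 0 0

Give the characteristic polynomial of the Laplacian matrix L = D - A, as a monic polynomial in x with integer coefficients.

Each diagonal entry of L is the vertex degree and each off-diagonal entry is -1 where an edge is present, 0 otherwise; in the order [a, b, c, d, e, f, g, h, i] the diagonal is [4, 5, 5, 4, 4, 5, 5, 4, 4]. Computing det(xI - L) by cofactor expansion (or equivalently via sum-over-permutations) gives x^9 - 40x^8 + 690x^7 - 6720x^6 + 40485x^5 - 154704x^4 + 366560x^3 - 492800x^2 + 288000x. Since p(0) = det(-L) = 0, x divides p(x). The eigenvalues sum to 40, which equals trace(L) = 2|E|.

x^9 - 40x^8 + 690x^7 - 6720x^6 + 40485x^5 - 154704x^4 + 366560x^3 - 492800x^2 + 288000x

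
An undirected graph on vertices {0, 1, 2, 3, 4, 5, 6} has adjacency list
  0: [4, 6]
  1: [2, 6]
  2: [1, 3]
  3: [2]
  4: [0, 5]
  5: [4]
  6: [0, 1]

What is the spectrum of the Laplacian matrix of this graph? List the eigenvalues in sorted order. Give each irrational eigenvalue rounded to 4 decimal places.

[0, 0.1981, 0.7530, 1.5550, 2.4450, 3.2470, 3.8019]

With the vertex order [0, 1, 2, 3, 4, 5, 6], the degrees are [2, 2, 2, 1, 2, 1, 2], giving D = diag(2, 2, 2, 1, 2, 1, 2) and L = D - A. Since every row of L sums to 0, the all-ones vector is in the kernel and 0 is an eigenvalue. The single zero eigenvalue shows the graph is connected. The largest eigenvalue, 3.8019, is at most the vertex count 7.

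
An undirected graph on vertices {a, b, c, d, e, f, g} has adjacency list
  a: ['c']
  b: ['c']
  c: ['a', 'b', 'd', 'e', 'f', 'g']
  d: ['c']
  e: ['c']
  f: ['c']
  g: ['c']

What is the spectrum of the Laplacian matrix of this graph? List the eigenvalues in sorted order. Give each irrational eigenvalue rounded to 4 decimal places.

[0, 1, 1, 1, 1, 1, 7]

Each diagonal entry of L is the vertex degree and each off-diagonal entry is -1 where an edge is present, 0 otherwise; in the order [a, b, c, d, e, f, g] the diagonal is [1, 1, 6, 1, 1, 1, 1]. Since every row of L sums to 0, the all-ones vector is in the kernel and 0 is an eigenvalue. By the matrix-tree theorem the graph has (1/7) * product of the nonzero eigenvalues = 1 spanning tree.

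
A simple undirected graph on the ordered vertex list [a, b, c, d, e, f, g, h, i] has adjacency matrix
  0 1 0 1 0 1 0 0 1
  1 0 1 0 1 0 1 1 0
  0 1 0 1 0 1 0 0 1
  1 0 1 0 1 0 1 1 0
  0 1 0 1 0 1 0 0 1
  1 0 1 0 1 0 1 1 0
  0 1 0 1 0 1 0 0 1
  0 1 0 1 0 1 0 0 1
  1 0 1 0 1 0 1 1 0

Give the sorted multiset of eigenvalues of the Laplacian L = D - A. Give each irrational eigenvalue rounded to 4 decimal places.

Each diagonal entry of L is the vertex degree and each off-diagonal entry is -1 where an edge is present, 0 otherwise; in the order [a, b, c, d, e, f, g, h, i] the diagonal is [4, 5, 4, 5, 4, 5, 4, 4, 5]. Diagonalising L (or applying a numerical eigensolver to the 9x9 matrix) gives the spectrum above. The single zero eigenvalue shows the graph is connected.

[0, 4, 4, 4, 4, 5, 5, 5, 9]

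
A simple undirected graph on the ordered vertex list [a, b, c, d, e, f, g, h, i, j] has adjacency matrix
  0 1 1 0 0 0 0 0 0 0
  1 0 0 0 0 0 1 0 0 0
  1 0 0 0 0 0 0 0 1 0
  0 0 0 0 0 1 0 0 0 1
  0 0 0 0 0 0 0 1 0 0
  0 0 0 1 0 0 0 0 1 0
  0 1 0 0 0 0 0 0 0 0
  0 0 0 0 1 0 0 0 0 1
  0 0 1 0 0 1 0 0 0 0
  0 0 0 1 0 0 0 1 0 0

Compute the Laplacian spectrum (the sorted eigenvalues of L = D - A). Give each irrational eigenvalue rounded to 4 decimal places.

Each diagonal entry of L is the vertex degree and each off-diagonal entry is -1 where an edge is present, 0 otherwise; in the order [a, b, c, d, e, f, g, h, i, j] the diagonal is [2, 2, 2, 2, 1, 2, 1, 2, 2, 2]. The multiplicity of 0 as a Laplacian eigenvalue equals the number of connected components. The eigenvalues sum to 18, which equals trace(L) = 2|E|.

[0, 0.0979, 0.3820, 0.8244, 1.3820, 2, 2.6180, 3.1756, 3.6180, 3.9021]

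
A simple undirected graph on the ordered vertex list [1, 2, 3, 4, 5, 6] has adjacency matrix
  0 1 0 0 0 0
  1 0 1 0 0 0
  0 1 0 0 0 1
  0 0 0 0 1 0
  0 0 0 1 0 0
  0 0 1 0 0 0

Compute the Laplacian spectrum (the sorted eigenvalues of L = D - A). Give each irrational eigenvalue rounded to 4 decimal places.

[0, 0, 0.5858, 2, 2, 3.4142]

Reading degrees in the order [1, 2, 3, 4, 5, 6] gives [1, 2, 2, 1, 1, 1]; set D = diag(1, 2, 2, 1, 1, 1) and form L = D - A. Diagonalising L (or applying a numerical eigensolver to the 6x6 matrix) gives the spectrum above. The 2 zero eigenvalues correspond to the 2 connected components. The largest eigenvalue, 3.4142, is at most the vertex count 6. The eigenvalues sum to 8, which equals trace(L) = 2|E|.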